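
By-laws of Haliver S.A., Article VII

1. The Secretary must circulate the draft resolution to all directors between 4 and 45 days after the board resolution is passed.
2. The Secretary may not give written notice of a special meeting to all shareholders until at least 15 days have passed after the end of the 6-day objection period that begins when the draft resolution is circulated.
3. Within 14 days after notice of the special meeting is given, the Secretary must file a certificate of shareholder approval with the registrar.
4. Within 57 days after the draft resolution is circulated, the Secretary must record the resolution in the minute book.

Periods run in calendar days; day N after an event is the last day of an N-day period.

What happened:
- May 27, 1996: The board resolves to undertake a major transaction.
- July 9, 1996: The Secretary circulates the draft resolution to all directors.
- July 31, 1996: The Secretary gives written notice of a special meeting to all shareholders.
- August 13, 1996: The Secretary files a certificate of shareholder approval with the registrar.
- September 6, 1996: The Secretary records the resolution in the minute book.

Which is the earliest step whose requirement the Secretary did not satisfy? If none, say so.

Step 1: the window is 4–45 days after May 27, 1996 (when the board resolution is passed), so May 31, 1996 through July 11, 1996; done July 9, 1996, which is between those dates.
Step 2: the earliest permitted date is 15 days after July 15, 1996 (end of the 6-day objection period, which began when the draft resolution is circulated on July 9, 1996), i.e. July 30, 1996; July 31, 1996 is on or after that date.
Step 3: 14 days after July 31, 1996 (when notice of the special meeting is given) is August 14, 1996; done August 13, 1996 — timely.
Step 4: 57 days after July 9, 1996 (when the draft resolution is circulated) is September 4, 1996; done September 6, 1996 — 2 days late.
No need to go further; step 4 was not satisfied.

Step 4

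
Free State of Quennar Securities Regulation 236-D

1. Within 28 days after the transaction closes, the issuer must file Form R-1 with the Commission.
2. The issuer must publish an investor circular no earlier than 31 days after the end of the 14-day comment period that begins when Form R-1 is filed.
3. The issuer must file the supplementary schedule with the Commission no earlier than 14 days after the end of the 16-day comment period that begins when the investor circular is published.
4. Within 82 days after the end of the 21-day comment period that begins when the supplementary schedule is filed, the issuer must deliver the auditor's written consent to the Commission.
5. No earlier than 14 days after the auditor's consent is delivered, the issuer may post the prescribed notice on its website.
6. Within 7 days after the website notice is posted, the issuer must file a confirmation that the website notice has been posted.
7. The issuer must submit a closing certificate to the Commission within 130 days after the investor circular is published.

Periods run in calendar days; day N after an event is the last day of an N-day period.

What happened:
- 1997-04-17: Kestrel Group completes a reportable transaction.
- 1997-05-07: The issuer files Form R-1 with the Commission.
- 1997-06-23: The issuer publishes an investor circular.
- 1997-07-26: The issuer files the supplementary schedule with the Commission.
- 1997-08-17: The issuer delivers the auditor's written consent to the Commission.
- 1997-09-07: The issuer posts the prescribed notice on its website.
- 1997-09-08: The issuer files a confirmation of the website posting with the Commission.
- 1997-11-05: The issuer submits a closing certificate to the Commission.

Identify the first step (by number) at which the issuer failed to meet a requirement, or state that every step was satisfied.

Step 7

(1) due by 1997-04-17 + 28 days = 1997-05-15; 1997-05-07 is within that limit.
(2) permitted from 1997-05-21 + 31 days = 1997-06-21 onward; 1997-06-23 is on or after that date.
(3) permitted from 1997-07-09 + 14 days = 1997-07-23 onward; 1997-07-26 is on or after that date.
(4) due by 1997-08-16 + 82 days = 1997-11-06; 1997-08-17 is within that limit.
(5) permitted from 1997-08-17 + 14 days = 1997-08-31 onward; 1997-09-07 is on or after that date.
(6) due by 1997-09-07 + 7 days = 1997-09-14; completed 1997-09-08, before the deadline.
(7) due by 1997-06-23 + 130 days = 1997-10-31; not done until 1997-11-05, 5 days after the deadline.
No need to go further; step 7 was not satisfied.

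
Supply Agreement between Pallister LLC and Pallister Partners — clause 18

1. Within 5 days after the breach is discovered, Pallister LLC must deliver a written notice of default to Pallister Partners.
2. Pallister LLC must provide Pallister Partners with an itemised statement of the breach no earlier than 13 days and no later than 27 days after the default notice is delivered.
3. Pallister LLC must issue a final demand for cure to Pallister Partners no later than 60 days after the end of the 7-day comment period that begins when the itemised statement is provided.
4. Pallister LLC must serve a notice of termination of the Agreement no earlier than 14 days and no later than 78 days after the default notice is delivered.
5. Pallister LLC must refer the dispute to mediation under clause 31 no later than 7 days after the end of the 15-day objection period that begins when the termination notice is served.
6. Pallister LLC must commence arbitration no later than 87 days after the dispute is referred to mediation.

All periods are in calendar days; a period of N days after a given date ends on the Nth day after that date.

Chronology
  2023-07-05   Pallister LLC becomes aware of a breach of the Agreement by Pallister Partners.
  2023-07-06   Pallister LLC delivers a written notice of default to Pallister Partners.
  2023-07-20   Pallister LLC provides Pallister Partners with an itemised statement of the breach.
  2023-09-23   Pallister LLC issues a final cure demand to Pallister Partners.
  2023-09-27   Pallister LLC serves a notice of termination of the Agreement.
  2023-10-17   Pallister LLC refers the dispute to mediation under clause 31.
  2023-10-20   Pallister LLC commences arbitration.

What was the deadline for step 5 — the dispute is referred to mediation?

The termination notice is served on 2023-09-27; the 15-day objection period therefore ends 2023-10-12, and step 5 runs from that date. 7 days after 2023-10-12 is 2023-10-19.

2023-10-19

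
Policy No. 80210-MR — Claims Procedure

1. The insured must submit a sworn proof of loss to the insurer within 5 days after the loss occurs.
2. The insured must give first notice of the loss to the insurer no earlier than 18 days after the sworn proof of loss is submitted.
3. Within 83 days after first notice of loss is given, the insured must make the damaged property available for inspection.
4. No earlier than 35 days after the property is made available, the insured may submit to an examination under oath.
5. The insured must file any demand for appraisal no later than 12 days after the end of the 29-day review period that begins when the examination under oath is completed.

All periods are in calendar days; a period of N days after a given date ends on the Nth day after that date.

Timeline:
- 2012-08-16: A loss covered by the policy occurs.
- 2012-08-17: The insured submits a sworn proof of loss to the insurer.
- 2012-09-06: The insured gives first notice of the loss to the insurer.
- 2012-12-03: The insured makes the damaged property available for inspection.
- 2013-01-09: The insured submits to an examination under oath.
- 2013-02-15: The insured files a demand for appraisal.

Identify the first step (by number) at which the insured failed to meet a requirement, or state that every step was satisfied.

Step 3

Step 1: 5 days after 2012-08-16 (when the loss occurs) is 2012-08-21; 2012-08-17 is within that limit.
Step 2: the earliest permitted date is 18 days after 2012-08-17 (when the sworn proof of loss is submitted), i.e. 2012-09-04; done 2012-09-06 — permitted.
Step 3: 83 days after 2012-09-06 (when first notice of loss is given) is 2012-11-28; not done until 2012-12-03, 5 days after the deadline.
The analysis stops there.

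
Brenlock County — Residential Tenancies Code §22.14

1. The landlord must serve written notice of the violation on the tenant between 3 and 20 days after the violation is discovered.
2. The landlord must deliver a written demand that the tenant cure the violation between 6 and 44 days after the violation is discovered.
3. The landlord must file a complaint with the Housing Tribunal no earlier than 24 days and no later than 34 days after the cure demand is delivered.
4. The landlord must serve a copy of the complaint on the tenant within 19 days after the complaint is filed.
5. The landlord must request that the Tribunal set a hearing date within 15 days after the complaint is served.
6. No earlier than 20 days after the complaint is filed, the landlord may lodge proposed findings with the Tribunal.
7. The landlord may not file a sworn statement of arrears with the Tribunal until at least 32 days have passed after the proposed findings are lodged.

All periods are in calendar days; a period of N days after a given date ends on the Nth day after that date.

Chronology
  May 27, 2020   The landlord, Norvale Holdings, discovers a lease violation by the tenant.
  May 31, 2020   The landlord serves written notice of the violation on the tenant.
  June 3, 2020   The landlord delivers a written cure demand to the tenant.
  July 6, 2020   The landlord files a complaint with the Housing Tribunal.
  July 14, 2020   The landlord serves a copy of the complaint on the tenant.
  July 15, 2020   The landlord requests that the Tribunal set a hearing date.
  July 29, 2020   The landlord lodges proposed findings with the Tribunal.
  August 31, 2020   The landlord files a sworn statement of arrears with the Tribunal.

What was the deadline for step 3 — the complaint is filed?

July 7, 2020

Step 3 runs from June 3, 2020, when the cure demand is delivered. The window is 24–34 days after June 3, 2020; it closes on July 7, 2020.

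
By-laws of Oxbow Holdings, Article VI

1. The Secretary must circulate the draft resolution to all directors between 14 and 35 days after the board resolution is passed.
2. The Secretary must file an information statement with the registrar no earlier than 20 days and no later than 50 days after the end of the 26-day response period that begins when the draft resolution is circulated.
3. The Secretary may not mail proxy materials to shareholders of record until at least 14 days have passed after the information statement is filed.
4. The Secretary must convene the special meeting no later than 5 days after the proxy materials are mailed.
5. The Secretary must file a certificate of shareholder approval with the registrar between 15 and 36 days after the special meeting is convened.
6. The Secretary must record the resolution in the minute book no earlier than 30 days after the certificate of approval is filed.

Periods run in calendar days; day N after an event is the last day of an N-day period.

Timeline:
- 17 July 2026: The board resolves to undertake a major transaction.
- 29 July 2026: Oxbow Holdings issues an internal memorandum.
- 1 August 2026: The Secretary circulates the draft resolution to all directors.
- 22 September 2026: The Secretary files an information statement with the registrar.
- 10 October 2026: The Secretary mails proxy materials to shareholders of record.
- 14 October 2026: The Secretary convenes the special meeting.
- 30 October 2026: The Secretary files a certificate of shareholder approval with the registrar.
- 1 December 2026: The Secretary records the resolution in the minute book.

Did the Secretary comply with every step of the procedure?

(1) the permitted window runs from 17 July 2026 + 14 = 31 July 2026 to 17 July 2026 + 35 = 21 August 2026; 1 August 2026 falls inside that range.
(2) the permitted window runs from 27 August 2026 + 20 = 16 September 2026 to 27 August 2026 + 50 = 16 October 2026; done 22 September 2026, which is between those dates.
(3) permitted from 22 September 2026 + 14 days = 6 October 2026 onward; done 10 October 2026, after the minimum wait.
(4) due by 10 October 2026 + 5 days = 15 October 2026; completed 14 October 2026, before the deadline.
(5) the permitted window runs from 14 October 2026 + 15 = 29 October 2026 to 14 October 2026 + 36 = 19 November 2026; 30 October 2026 falls inside that range.
(6) permitted from 30 October 2026 + 30 days = 29 November 2026 onward; 1 December 2026 is on or after that date.

Yes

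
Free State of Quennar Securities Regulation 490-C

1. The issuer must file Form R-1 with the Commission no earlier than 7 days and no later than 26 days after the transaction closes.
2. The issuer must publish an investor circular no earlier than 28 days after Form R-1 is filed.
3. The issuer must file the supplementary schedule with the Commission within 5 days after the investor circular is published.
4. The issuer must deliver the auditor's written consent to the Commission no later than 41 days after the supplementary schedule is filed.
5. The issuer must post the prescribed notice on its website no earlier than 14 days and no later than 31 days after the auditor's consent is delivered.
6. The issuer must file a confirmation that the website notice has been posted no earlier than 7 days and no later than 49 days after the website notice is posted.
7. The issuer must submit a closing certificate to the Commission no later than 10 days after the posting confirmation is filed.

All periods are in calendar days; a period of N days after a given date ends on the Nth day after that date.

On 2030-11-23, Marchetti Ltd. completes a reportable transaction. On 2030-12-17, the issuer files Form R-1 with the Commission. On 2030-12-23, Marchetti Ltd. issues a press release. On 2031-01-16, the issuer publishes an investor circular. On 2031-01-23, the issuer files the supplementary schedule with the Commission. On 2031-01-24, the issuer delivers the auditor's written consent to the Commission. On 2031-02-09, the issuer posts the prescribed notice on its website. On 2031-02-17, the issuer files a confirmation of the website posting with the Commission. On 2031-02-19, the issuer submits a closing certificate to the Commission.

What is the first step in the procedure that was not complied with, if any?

Step 1 — 7 and 26 days from 2030-11-23 (when the transaction closes) are 2030-11-30 and 2030-12-19 respectively; done 2030-12-17 — within the window.
Step 2 — must wait 28 days from 2030-12-17 (when Form R-1 is filed), so not before 2031-01-14; done 2031-01-16, after the minimum wait.
Step 3 — counting 5 days from 2031-01-16 (when the investor circular is published) gives a deadline of 2031-01-21; 2031-01-23 misses that deadline by 2 days.
The analysis stops there.

Step 3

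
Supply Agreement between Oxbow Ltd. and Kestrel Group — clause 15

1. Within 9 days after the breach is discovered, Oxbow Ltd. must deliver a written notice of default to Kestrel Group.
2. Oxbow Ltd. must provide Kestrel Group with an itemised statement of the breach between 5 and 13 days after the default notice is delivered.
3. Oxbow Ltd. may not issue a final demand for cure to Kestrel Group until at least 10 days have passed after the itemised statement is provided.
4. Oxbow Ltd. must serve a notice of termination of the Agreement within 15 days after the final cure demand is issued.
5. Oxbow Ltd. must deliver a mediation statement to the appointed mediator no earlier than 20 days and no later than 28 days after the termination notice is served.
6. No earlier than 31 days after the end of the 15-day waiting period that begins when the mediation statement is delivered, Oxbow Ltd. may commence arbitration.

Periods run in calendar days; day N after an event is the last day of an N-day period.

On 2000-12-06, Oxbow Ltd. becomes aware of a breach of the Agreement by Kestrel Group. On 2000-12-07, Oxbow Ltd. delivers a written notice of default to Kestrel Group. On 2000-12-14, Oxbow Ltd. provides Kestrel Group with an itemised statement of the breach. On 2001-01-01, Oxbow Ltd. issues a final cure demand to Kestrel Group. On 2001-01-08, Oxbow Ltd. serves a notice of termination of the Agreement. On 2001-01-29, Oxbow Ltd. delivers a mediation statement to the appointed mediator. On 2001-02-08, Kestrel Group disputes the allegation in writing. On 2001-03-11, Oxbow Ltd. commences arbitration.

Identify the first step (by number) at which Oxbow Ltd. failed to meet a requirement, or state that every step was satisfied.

Step 6

Step 1 — counting 9 days from 2000-12-06 (when the breach is discovered) gives a deadline of 2000-12-15; done 2000-12-07 — timely.
Step 2 — 5 and 13 days from 2000-12-07 (when the default notice is delivered) are 2000-12-12 and 2000-12-20 respectively; done 2000-12-14 — within the window.
Step 3 — must wait 10 days from 2000-12-14 (when the itemised statement is provided), so not before 2000-12-24; done 2001-01-01, after the minimum wait.
Step 4 — counting 15 days from 2001-01-01 (when the final cure demand is issued) gives a deadline of 2001-01-16; 2001-01-08 is within that limit.
Step 5 — 20 and 28 days from 2001-01-08 (when the termination notice is served) are 2001-01-28 and 2001-02-05 respectively; done 2001-01-29 — within the window.
Step 6 — must wait 31 days from 2001-02-13 (end of the 15-day waiting period, which began when the mediation statement is delivered on 2001-01-29), so not before 2001-03-16; 2001-03-11 is 5 days before the earliest permitted date.
Later steps need not be reached.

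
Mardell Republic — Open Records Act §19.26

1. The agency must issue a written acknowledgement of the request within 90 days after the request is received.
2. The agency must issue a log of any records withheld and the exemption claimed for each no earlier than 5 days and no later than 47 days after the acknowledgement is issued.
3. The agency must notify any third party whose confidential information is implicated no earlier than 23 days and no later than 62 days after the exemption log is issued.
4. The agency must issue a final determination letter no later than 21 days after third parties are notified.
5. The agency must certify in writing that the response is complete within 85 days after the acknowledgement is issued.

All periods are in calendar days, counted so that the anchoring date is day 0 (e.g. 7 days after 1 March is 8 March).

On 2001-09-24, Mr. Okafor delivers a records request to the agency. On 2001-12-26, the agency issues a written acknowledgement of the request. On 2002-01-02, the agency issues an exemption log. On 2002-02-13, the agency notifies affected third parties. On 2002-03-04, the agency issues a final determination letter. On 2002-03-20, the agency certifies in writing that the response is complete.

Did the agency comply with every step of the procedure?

(1) due by 2001-09-24 + 90 days = 2001-12-23; not done until 2001-12-26, 3 days after the deadline.
No need to go further; step 1 was not satisfied.

No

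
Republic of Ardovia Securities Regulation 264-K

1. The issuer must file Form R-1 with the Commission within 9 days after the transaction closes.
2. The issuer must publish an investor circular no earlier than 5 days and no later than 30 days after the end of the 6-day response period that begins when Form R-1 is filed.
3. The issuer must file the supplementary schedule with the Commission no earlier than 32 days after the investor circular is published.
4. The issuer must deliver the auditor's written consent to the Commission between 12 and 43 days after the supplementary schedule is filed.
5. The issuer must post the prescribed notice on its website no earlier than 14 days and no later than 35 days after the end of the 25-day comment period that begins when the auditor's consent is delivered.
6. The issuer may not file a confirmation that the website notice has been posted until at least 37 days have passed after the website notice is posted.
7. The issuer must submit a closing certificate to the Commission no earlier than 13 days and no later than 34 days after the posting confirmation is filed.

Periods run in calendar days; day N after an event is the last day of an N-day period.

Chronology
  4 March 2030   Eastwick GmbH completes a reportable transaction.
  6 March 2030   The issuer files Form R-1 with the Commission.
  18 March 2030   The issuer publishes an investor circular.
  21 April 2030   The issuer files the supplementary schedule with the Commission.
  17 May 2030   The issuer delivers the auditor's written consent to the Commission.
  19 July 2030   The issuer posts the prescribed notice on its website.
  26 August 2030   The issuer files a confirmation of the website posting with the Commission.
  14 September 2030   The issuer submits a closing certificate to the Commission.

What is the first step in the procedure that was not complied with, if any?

Step 1: 9 days after 4 March 2030 (when the transaction closes) is 13 March 2030; completed 6 March 2030, before the deadline.
Step 2: the window is 5–30 days after 12 March 2030 (end of the 6-day response period, which began when Form R-1 is filed on 6 March 2030), so 17 March 2030 through 11 April 2030; done 18 March 2030, which is between those dates.
Step 3: the earliest permitted date is 32 days after 18 March 2030 (when the investor circular is published), i.e. 19 April 2030; done 21 April 2030 — permitted.
Step 4: the window is 12–43 days after 21 April 2030 (when the supplementary schedule is filed), so 3 May 2030 through 3 June 2030; done 17 May 2030, which is between those dates.
Step 5: the window is 14–35 days after 11 June 2030 (end of the 25-day comment period, which began when the auditor's consent is delivered on 17 May 2030), so 25 June 2030 through 16 July 2030; 19 July 2030 is 3 days past the end of the window.

Step 5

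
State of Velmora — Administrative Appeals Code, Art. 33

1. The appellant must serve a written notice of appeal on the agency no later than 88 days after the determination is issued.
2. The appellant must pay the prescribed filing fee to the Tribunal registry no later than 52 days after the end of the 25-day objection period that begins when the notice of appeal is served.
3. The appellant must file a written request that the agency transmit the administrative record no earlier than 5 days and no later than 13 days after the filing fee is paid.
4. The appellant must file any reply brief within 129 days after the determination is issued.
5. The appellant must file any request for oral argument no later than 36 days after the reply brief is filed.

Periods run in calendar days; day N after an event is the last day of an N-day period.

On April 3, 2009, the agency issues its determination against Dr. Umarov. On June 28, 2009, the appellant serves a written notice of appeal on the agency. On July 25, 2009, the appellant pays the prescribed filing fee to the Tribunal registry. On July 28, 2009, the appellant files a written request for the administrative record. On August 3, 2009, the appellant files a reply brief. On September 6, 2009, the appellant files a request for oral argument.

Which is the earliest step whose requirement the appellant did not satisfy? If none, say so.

Step 3

Step 1: 88 days after April 3, 2009 (when the determination is issued) is June 30, 2009; done June 28, 2009 — timely.
Step 2: 52 days after July 23, 2009 (end of the 25-day objection period, which began when the notice of appeal is served on June 28, 2009) is September 13, 2009; done July 25, 2009 — timely.
Step 3: the window is 5–13 days after July 25, 2009 (when the filing fee is paid), so July 30, 2009 through August 7, 2009; July 28, 2009 is 2 days too early.
No need to go further; step 3 was not satisfied.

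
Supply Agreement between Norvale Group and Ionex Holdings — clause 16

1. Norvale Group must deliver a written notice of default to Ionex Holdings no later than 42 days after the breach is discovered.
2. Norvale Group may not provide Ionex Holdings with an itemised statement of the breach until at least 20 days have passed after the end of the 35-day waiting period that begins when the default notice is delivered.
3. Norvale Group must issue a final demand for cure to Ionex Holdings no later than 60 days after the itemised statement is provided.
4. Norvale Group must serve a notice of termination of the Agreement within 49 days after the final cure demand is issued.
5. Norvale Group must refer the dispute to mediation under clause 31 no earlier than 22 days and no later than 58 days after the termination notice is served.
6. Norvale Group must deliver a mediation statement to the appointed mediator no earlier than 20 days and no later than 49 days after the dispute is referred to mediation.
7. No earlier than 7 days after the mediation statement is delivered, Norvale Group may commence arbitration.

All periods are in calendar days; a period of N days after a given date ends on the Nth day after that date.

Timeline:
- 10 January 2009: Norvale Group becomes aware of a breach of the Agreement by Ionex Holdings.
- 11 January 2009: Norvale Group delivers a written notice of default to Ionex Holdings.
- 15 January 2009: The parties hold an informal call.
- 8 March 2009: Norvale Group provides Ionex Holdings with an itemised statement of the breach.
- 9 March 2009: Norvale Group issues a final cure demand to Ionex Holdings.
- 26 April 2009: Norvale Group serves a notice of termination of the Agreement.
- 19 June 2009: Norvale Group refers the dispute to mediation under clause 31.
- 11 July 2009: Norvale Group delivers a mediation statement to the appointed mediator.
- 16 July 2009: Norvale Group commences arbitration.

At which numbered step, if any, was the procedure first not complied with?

Step 7

Step 1 — counting 42 days from 10 January 2009 (when the breach is discovered) gives a deadline of 21 February 2009; completed 11 January 2009, before the deadline.
Step 2 — must wait 20 days from 15 February 2009 (end of the 35-day waiting period, which began when the default notice is delivered on 11 January 2009), so not before 7 March 2009; done 8 March 2009 — permitted.
Step 3 — counting 60 days from 8 March 2009 (when the itemised statement is provided) gives a deadline of 7 May 2009; 9 March 2009 is within that limit.
Step 4 — counting 49 days from 9 March 2009 (when the final cure demand is issued) gives a deadline of 27 April 2009; completed 26 April 2009, before the deadline.
Step 5 — 22 and 58 days from 26 April 2009 (when the termination notice is served) are 18 May 2009 and 23 June 2009 respectively; done 19 June 2009, which is between those dates.
Step 6 — 20 and 49 days from 19 June 2009 (when the dispute is referred to mediation) are 9 July 2009 and 7 August 2009 respectively; done 11 July 2009 — within the window.
Step 7 — must wait 7 days from 11 July 2009 (when the mediation statement is delivered), so not before 18 July 2009; 16 July 2009 is 2 days before the earliest permitted date.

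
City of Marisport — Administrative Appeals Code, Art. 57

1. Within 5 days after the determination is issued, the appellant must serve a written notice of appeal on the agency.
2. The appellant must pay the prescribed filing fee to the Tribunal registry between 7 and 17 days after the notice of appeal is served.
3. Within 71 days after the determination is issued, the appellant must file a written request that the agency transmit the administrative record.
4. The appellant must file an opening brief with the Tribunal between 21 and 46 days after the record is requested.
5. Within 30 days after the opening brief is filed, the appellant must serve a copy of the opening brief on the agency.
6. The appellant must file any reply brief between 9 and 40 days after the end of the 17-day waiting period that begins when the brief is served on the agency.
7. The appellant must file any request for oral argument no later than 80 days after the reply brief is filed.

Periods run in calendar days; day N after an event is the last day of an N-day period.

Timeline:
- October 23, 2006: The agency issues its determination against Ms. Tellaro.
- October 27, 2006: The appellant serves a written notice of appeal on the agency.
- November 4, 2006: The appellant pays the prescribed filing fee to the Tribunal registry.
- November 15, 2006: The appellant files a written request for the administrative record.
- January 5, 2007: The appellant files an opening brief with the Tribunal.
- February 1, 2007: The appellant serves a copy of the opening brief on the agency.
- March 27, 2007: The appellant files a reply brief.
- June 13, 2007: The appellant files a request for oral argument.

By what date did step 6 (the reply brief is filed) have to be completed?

The brief is served on the agency on February 1, 2007; the 17-day waiting period therefore ends February 18, 2007, and step 6 runs from that date. The window is 9–40 days after February 18, 2007; it closes on March 30, 2007.

March 30, 2007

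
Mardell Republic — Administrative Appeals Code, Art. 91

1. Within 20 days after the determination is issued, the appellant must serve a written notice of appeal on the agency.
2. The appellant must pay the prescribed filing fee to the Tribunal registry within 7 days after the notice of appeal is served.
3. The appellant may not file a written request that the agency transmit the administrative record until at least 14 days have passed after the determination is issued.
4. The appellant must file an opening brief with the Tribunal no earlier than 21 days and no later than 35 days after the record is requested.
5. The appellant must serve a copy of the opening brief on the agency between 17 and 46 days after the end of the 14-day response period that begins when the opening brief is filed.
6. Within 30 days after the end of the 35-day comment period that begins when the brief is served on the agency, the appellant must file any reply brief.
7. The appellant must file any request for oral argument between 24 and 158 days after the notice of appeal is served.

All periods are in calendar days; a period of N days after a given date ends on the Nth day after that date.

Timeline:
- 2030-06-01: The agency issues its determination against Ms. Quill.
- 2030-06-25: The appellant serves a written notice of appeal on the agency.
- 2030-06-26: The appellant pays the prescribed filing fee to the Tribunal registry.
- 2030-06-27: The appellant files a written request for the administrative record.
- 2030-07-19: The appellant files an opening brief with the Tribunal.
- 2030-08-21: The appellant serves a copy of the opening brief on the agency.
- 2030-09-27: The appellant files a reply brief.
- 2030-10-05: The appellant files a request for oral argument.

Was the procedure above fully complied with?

No

(1) due by 2030-06-01 + 20 days = 2030-06-21; 2030-06-25 misses that deadline by 4 days.
The analysis stops there.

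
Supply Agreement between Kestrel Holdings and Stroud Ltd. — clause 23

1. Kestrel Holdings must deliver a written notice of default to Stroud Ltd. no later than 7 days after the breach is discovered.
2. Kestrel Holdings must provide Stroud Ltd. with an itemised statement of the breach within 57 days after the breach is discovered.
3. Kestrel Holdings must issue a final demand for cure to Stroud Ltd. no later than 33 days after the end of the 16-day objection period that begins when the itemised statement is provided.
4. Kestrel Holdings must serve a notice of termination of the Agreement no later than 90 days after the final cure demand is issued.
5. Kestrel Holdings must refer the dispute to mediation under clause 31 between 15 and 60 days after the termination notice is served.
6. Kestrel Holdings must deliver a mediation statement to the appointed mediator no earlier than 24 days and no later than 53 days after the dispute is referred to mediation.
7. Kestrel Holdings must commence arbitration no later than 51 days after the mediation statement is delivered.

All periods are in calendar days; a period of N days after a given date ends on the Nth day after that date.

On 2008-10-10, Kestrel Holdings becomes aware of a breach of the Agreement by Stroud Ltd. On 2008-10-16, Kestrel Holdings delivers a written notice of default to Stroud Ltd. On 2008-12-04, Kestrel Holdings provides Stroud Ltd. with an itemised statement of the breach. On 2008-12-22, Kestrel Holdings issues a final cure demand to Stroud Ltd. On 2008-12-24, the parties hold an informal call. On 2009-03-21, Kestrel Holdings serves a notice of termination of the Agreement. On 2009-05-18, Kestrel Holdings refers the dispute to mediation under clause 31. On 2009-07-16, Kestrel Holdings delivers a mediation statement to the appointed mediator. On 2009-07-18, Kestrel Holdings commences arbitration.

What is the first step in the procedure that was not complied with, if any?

Step 6

(1) due by 2008-10-10 + 7 days = 2008-10-17; completed 2008-10-16, before the deadline.
(2) due by 2008-10-10 + 57 days = 2008-12-06; 2008-12-04 is within that limit.
(3) due by 2008-12-20 + 33 days = 2009-01-22; completed 2008-12-22, before the deadline.
(4) due by 2008-12-22 + 90 days = 2009-03-22; done 2009-03-21 — timely.
(5) the permitted window runs from 2009-03-21 + 15 = 2009-04-05 to 2009-03-21 + 60 = 2009-05-20; done 2009-05-18, which is between those dates.
(6) the permitted window runs from 2009-05-18 + 24 = 2009-06-11 to 2009-05-18 + 53 = 2009-07-10; done 2009-07-16 — 6 days after the window closed.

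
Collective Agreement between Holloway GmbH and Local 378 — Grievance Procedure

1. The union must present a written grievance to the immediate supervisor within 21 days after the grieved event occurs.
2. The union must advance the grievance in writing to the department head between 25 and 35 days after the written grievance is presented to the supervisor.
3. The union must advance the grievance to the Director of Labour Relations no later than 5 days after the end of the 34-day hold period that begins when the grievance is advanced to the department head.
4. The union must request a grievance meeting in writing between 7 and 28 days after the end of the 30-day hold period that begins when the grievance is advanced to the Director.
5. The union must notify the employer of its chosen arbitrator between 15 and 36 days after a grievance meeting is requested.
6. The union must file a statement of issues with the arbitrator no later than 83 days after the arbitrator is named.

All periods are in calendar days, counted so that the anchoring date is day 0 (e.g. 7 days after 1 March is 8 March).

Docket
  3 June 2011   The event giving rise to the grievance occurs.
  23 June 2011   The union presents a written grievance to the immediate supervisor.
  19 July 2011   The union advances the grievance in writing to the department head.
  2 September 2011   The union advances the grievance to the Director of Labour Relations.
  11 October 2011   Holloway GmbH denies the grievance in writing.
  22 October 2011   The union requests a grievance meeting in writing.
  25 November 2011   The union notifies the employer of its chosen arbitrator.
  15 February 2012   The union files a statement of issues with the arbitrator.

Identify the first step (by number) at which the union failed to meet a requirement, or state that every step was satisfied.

(1) due by 3 June 2011 + 21 days = 24 June 2011; completed 23 June 2011, before the deadline.
(2) the permitted window runs from 23 June 2011 + 25 = 18 July 2011 to 23 June 2011 + 35 = 28 July 2011; 19 July 2011 falls inside that range.
(3) due by 22 August 2011 + 5 days = 27 August 2011; done 2 September 2011 — 6 days late.
No need to go further; step 3 was not satisfied.

Step 3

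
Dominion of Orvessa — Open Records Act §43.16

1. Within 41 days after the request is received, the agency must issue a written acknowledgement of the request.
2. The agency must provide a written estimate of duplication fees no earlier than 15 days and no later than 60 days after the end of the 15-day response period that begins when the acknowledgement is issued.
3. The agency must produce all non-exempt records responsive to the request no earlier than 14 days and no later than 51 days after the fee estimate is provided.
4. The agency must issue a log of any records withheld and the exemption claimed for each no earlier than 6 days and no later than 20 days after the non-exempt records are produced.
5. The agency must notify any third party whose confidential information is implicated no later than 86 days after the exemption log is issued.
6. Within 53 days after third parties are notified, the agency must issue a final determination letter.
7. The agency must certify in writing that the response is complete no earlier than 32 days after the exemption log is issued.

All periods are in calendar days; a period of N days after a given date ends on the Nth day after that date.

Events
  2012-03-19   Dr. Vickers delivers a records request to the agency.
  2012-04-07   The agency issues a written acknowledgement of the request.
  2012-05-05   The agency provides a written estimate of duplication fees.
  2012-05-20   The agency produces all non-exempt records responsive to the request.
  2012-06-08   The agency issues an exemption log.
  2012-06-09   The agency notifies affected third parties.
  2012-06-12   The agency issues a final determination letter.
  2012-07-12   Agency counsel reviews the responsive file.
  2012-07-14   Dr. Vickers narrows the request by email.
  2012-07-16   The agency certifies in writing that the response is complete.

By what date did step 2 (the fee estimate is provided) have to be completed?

The acknowledgement is issued on 2012-04-07; the 15-day response period therefore ends 2012-04-22, and step 2 runs from that date. The window is 15–60 days after 2012-04-22; it closes on 2012-06-21.

2012-06-21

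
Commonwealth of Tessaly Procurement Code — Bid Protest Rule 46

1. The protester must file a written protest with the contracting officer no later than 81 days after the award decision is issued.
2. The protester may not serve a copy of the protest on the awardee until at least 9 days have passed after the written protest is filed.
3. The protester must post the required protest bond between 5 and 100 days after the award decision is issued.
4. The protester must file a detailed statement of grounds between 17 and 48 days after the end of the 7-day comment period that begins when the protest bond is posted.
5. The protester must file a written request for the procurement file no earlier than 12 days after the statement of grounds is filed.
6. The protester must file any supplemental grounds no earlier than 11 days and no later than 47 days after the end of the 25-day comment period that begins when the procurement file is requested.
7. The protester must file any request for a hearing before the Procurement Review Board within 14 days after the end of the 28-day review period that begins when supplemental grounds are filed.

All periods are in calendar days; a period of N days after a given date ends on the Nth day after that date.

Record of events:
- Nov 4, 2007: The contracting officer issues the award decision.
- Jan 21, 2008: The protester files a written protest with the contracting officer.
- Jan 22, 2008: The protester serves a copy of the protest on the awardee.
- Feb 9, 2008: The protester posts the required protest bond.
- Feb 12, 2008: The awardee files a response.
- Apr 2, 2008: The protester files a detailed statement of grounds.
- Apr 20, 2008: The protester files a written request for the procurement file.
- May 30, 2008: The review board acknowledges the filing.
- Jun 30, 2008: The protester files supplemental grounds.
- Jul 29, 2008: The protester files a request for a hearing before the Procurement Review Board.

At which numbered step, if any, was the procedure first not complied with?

(1) due by Nov 4, 2007 + 81 days = Jan 24, 2008; completed Jan 21, 2008, before the deadline.
(2) permitted from Jan 21, 2008 + 9 days = Jan 30, 2008 onward; acted on Jan 22, 2008, 8 days prematurely.

Step 2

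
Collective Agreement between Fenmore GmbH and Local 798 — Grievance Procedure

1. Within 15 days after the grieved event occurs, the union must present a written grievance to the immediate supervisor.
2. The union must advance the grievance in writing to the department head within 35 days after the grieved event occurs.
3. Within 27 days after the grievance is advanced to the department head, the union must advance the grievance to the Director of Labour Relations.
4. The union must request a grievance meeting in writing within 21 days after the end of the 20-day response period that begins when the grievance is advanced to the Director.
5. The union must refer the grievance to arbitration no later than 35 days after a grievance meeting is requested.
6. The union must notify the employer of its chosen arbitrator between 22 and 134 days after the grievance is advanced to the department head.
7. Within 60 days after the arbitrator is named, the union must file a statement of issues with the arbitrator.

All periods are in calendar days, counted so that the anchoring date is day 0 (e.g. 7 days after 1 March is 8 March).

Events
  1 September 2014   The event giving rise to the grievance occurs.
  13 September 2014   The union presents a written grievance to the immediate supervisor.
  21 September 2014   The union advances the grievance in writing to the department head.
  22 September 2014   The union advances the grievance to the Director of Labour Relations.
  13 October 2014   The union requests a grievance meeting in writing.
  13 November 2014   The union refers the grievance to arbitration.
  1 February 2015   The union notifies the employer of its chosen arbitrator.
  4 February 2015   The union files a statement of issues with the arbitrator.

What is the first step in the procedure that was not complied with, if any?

None — every step was satisfied

Step 1 — counting 15 days from 1 September 2014 (when the grieved event occurs) gives a deadline of 16 September 2014; 13 September 2014 is within that limit.
Step 2 — counting 35 days from 1 September 2014 (when the grieved event occurs) gives a deadline of 6 October 2014; completed 21 September 2014, before the deadline.
Step 3 — counting 27 days from 21 September 2014 (when the grievance is advanced to the department head) gives a deadline of 18 October 2014; 22 September 2014 is within that limit.
Step 4 — counting 21 days from 12 October 2014 (end of the 20-day response period, which began when the grievance is advanced to the Director on 22 September 2014) gives a deadline of 2 November 2014; done 13 October 2014 — timely.
Step 5 — counting 35 days from 13 October 2014 (when a grievance meeting is requested) gives a deadline of 17 November 2014; done 13 November 2014 — timely.
Step 6 — 22 and 134 days from 21 September 2014 (when the grievance is advanced to the department head) are 13 October 2014 and 2 February 2015 respectively; done 1 February 2015, which is between those dates.
Step 7 — counting 60 days from 1 February 2015 (when the arbitrator is named) gives a deadline of 2 April 2015; 4 February 2015 is within that limit.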